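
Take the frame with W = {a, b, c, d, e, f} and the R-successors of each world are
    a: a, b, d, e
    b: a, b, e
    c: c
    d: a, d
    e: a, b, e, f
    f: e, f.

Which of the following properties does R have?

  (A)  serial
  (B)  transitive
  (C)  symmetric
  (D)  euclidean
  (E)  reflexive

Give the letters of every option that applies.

A, C, E

(A) serial: every world has an R-successor.
(B) not transitive: a R e and e R f but not a R f.
(C) symmetric: every R-edge is matched by its reverse.
(D) not euclidean: a R b and a R d but not b R d.
(E) reflexive: each world relates to itself.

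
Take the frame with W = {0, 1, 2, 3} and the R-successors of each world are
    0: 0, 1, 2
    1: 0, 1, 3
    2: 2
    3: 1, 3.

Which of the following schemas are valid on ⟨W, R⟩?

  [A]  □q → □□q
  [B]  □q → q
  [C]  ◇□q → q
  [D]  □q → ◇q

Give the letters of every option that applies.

B, D

R is reflexive: each world relates to itself.
R is not symmetric: 0 R 2 but not 2 R 0.
R is not transitive: 0 R 1 and 1 R 3 but not 0 R 3.
R is serial: every world has an R-successor.
(A) axiom 4: valid iff R is transitive. R is not transitive — not valid.
(B) □q → q (axiom T) characterises the reflexive frames. R is reflexive — valid.
(C) the dual of axiom B: valid iff R is symmetric. R is not symmetric — not valid.
(D) axiom D: valid iff R is serial. R is serial — valid.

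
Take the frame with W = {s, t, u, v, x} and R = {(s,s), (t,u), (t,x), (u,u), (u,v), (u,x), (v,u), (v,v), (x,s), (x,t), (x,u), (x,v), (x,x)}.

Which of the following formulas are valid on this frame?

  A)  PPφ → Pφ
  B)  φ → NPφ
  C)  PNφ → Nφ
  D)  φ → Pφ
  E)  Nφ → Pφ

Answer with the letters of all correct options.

E

R is not reflexive: not t R t.
R is not symmetric: t R u but not u R t.
R is not transitive: t R u and u R v but not t R v.
R is not euclidean: u R v and u R x but not v R x.
R is serial: every world has an R-successor.
(A) PPφ → Pφ is the dual of axiom 4; it is valid on a frame exactly when R is transitive. R is not transitive, so not valid.
(B) φ → NPφ (axiom B) characterises the symmetric frames. R is not symmetric — not valid.
(C) PNφ → Nφ (the dual of axiom 5) characterises the euclidean frames. R is not euclidean — not valid.
(D) φ → Pφ (the dual of axiom T) characterises the reflexive frames. R is not reflexive — not valid.
(E) Nφ → Pφ is axiom D, which corresponds to seriality. R is serial — valid.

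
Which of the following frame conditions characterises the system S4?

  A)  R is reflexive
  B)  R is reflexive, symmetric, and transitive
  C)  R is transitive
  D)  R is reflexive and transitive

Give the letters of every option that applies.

(A) this class determines T (= KT), not S4.
(B) this class determines S5, not S4.
(C) this class determines K4, not S4.
(D) S4 is sound and complete for exactly this class.

D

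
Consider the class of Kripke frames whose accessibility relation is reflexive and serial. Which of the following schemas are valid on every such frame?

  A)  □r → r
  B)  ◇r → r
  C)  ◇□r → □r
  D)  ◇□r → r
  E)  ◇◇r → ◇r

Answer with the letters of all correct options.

A

(A) axiom T: valid iff R is reflexive. Every such R is reflexive — valid.
(B) ◇r → r (the converse of T) corresponds to R being a subset of the identity. Such an R need not be a subset of the identity, so not valid.
(C) ◇□r → □r (the dual of axiom 5) characterises the euclidean frames. Such an R need not be euclidean — not valid.
(D) ◇□r → r is the dual of axiom B, which corresponds to symmetry. Such an R need not be symmetric — not valid.
(E) ◇◇r → ◇r is the dual of axiom 4, which corresponds to transitivity. Such an R need not be transitive — not valid.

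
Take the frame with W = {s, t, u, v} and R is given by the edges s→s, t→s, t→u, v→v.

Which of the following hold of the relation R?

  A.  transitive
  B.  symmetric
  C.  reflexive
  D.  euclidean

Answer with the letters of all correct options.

(A) transitive: R is closed under composition.
(B) not symmetric: t R s but not s R t.
(C) not reflexive: not t R t.
(D) not euclidean: t R s and t R u but not s R u.

A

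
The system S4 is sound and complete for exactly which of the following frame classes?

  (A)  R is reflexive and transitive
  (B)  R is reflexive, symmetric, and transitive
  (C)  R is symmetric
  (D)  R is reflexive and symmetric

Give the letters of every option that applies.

(A) S4 is sound and complete for exactly this class.
(B) this class determines S5, not S4.
(C) this class determines KB, not S4.
(D) this class determines B (= KTB), not S4.

A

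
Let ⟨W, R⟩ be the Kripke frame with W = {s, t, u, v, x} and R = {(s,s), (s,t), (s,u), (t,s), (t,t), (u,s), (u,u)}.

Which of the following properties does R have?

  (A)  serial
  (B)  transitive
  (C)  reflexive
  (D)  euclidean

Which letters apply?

(A) not serial: v has no R-successor.
(B) not transitive: t R s and s R u but not t R u.
(C) not reflexive: not v R v.
(D) not euclidean: s R t and s R u but not t R u.

none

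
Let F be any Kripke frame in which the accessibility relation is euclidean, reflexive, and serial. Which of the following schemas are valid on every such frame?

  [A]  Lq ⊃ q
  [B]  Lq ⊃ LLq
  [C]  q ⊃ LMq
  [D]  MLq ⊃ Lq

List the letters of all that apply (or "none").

A, B, C, D

A relation that is euclidean, reflexive, and serial is also symmetric and transitive.
(A) Lq ⊃ q is axiom T; it is valid on a frame exactly when R is reflexive. Every such R is reflexive, so valid.
(B) Lq ⊃ LLq (axiom 4) characterises the transitive frames. Every such R is transitive — valid.
(C) q ⊃ LMq (axiom B) characterises the symmetric frames. Every such R is symmetric — valid.
(D) the dual of axiom 5: valid iff R is euclidean. Every such R is euclidean — valid.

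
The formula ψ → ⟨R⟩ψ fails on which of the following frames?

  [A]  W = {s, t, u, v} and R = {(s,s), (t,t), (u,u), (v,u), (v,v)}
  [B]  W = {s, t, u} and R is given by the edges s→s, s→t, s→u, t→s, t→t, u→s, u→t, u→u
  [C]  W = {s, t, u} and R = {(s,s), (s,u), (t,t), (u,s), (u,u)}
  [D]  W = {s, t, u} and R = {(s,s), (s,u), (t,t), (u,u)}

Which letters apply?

none

The schema ψ → ⟨R⟩ψ is the dual of axiom T; it is valid on a frame iff R is reflexive.
(A) R is reflexive (each world relates to itself), so the schema is valid here.
(B) R is reflexive (each world relates to itself), so the schema is valid here.
(C) R is reflexive (each world relates to itself), so the schema is valid here.
(D) R is reflexive (each world relates to itself), so the schema is valid here.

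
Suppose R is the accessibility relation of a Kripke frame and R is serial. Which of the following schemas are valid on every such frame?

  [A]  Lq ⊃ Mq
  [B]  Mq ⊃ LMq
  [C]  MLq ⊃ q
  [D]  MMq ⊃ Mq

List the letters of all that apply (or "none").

A

(A) axiom D: valid iff R is serial. Every such R is serial — valid.
(B) Mq ⊃ LMq is axiom 5, which corresponds to the euclidean property. Such an R need not be euclidean — not valid.
(C) MLq ⊃ q is the dual of axiom B, which corresponds to symmetry. Such an R need not be symmetric — not valid.
(D) MMq ⊃ Mq is the dual of axiom 4, which corresponds to transitivity. Such an R need not be transitive — not valid.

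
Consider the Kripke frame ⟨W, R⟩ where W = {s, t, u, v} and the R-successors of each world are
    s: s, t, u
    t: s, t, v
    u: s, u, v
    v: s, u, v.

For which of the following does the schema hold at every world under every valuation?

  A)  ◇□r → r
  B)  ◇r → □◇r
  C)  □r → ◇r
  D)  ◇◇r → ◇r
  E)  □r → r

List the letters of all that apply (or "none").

C, E

R is reflexive: each world relates to itself.
R is not symmetric: t R v but not v R t.
R is not transitive: s R t and t R v but not s R v.
R is not euclidean: s R t and s R u but not t R u.
R is serial: every world has an R-successor.
(A) ◇□r → r is the dual of axiom B, which corresponds to symmetry. R is not symmetric — not valid.
(B) ◇r → □◇r is axiom 5, which corresponds to the euclidean property. R is not euclidean — not valid.
(C) □r → ◇r is axiom D; it is valid on a frame exactly when R is serial. R is serial, so valid.
(D) ◇◇r → ◇r is the dual of axiom 4, which corresponds to transitivity. R is not transitive — not valid.
(E) □r → r is axiom T, which corresponds to reflexivity. R is reflexive — valid.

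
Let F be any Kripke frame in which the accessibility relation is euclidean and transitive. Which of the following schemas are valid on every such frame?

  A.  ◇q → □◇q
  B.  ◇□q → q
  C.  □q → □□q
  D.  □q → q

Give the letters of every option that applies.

(A) axiom 5: valid iff R is euclidean. Every such R is euclidean — valid.
(B) the dual of axiom B: valid iff R is symmetric. Such an R need not be symmetric — not valid.
(C) □q → □□q (axiom 4) characterises the transitive frames. Every such R is transitive — valid.
(D) □q → q is axiom T; it is valid on a frame exactly when R is reflexive. Such an R need not be reflexive, so not valid.

A, C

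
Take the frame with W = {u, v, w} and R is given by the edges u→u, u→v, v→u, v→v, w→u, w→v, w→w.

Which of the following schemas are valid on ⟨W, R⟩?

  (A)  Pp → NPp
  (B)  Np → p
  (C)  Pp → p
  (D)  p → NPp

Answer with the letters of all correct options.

R is reflexive: each world relates to itself.
R is not symmetric: w R u but not u R w.
R is not euclidean: w R u and w R w but not u R w.
R is not a subset of the identity: u R v with u ≠ v.
(A) Pp → NPp is axiom 5; it is valid on a frame exactly when R is euclidean. R is not euclidean, so not valid.
(B) Np → p is axiom T; it is valid on a frame exactly when R is reflexive. R is reflexive, so valid.
(C) Pp → p is the converse of T; it holds exactly when R ⊆ identity. Here R ⊄ identity — not valid.
(D) p → NPp is axiom B; it is valid on a frame exactly when R is symmetric. R is not symmetric, so not valid.

B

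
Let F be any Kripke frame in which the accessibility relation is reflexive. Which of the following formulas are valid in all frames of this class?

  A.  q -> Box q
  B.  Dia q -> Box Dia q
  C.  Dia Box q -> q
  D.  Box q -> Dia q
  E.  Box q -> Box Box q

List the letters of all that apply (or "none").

D

A reflexive relation is serial.
(A) q -> Box q (equivalent to ◇p→p) corresponds to R being a subset of the identity. Such an R need not be a subset of the identity, so not valid.
(B) axiom 5: valid iff R is euclidean. Such an R need not be euclidean — not valid.
(C) the dual of axiom B: valid iff R is symmetric. Such an R need not be symmetric — not valid.
(D) Box q -> Dia q is axiom D, which corresponds to seriality. Every such R is serial — valid.
(E) axiom 4: valid iff R is transitive. Such an R need not be transitive — not valid.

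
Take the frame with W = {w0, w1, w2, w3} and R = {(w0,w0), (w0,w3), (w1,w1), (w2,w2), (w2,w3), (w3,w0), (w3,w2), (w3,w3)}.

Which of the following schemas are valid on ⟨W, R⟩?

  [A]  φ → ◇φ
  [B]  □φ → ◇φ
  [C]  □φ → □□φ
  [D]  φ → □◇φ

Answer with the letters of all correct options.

R is reflexive: each world relates to itself.
R is symmetric: every R-edge is matched by its reverse.
R is not transitive: w0 R w3 and w3 R w2 but not w0 R w2.
R is serial: every world has an R-successor.
(A) the dual of axiom T: valid iff R is reflexive. R is reflexive — valid.
(B) axiom D: valid iff R is serial. R is serial — valid.
(C) □φ → □□φ is axiom 4, which corresponds to transitivity. R is not transitive — not valid.
(D) axiom B: valid iff R is symmetric. R is symmetric — valid.

A, B, D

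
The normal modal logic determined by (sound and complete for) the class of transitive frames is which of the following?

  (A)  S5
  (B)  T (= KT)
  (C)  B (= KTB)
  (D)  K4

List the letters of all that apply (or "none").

D

(A) S5 is determined by the class of reflexive, symmetric, and transitive frames.
(B) T (= KT) is determined by the class of reflexive frames.
(C) B (= KTB) is determined by the class of reflexive and symmetric frames.
(D) K4 is determined by exactly this class.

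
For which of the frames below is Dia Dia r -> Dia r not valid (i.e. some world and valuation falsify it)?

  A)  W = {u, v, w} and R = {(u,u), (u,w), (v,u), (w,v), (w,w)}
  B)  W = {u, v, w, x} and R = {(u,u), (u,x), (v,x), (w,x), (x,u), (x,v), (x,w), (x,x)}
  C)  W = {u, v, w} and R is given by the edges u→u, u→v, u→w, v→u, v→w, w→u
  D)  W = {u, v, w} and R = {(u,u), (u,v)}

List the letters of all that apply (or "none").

A, B, C

The schema Dia Dia r -> Dia r is the dual of axiom 4; it is valid on a frame iff R is transitive.
(A) R is not transitive (u R w and w R v but not u R v), so the schema fails here.
(B) R is not transitive (u R x and x R v but not u R v), so the schema fails here.
(C) R is not transitive (v R u and u R v but not v R v), so the schema fails here.
(D) R is transitive (R is closed under composition), so the schema is valid here.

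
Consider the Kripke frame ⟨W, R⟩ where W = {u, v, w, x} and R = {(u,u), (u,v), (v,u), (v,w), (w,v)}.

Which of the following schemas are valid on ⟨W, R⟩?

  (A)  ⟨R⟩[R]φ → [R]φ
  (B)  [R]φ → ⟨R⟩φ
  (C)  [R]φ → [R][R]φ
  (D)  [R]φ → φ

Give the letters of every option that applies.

none

R is not reflexive: not v R v.
R is not transitive: u R v and v R w but not u R w.
R is not euclidean: v R u and v R w but not u R w.
R is not serial: x has no R-successor.
(A) ⟨R⟩[R]φ → [R]φ is the dual of axiom 5, which corresponds to the euclidean property. R is not euclidean — not valid.
(B) axiom D: valid iff R is serial. R is not serial — not valid.
(C) [R]φ → [R][R]φ (axiom 4) characterises the transitive frames. R is not transitive — not valid.
(D) [R]φ → φ (axiom T) characterises the reflexive frames. R is not reflexive — not valid.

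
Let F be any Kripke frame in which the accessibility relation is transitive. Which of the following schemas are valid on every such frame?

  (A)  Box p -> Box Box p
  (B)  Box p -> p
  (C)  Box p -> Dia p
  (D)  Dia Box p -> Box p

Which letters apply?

A

(A) Box p -> Box Box p is axiom 4, which corresponds to transitivity. Every such R is transitive — valid.
(B) Box p -> p is axiom T; it is valid on a frame exactly when R is reflexive. Such an R need not be reflexive, so not valid.
(C) axiom D: valid iff R is serial. Such an R need not be serial — not valid.
(D) Dia Box p -> Box p is the dual of axiom 5, which corresponds to the euclidean property. Such an R need not be euclidean — not valid.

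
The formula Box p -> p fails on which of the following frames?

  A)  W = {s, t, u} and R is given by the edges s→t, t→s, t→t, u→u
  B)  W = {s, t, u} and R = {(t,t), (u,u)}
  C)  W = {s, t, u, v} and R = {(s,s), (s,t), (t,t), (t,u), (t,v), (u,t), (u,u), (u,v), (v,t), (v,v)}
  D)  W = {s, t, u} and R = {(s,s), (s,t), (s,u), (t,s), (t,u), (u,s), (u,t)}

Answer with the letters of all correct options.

A, B, D

The schema Box p -> p is axiom T; it is valid on a frame iff R is reflexive.
(A) R is not reflexive (not s R s), so the schema fails here.
(B) R is not reflexive (not s R s), so the schema fails here.
(C) R is reflexive (each world relates to itself), so the schema is valid here.
(D) R is not reflexive (not t R t), so the schema fails here.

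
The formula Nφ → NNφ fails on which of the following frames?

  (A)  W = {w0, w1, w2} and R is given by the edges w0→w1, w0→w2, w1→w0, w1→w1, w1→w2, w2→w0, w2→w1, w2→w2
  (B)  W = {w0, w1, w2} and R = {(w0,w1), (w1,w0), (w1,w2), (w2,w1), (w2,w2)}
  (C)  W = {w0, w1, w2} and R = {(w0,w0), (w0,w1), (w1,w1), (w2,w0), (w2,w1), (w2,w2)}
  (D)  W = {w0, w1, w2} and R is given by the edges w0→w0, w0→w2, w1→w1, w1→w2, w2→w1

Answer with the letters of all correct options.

A, B, D

The schema Nφ → NNφ is axiom 4; it is valid on a frame iff R is transitive.
(A) R is not transitive (w0 R w1 and w1 R w0 but not w0 R w0), so the schema fails here.
(B) R is not transitive (w0 R w1 and w1 R w0 but not w0 R w0), so the schema fails here.
(C) R is transitive (R is closed under composition), so the schema is valid here.
(D) R is not transitive (w0 R w2 and w2 R w1 but not w0 R w1), so the schema fails here.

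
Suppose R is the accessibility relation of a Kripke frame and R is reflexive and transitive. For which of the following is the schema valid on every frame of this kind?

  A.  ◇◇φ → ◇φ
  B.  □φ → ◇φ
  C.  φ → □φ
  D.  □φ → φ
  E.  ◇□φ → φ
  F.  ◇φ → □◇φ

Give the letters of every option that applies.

Reflexive relations are serial.
(A) ◇◇φ → ◇φ is the dual of axiom 4, which corresponds to transitivity. Every such R is transitive — valid.
(B) □φ → ◇φ is axiom D; it is valid on a frame exactly when R is serial. Every such R is serial, so valid.
(C) φ → □φ is equivalent to ◇p→p; it holds exactly when R ⊆ identity. Such an R need not be a subset of the identity — not valid.
(D) axiom T: valid iff R is reflexive. Every such R is reflexive — valid.
(E) ◇□φ → φ is the dual of axiom B; it is valid on a frame exactly when R is symmetric. Such an R need not be symmetric, so not valid.
(F) axiom 5: valid iff R is euclidean. Such an R need not be euclidean — not valid.

A, B, D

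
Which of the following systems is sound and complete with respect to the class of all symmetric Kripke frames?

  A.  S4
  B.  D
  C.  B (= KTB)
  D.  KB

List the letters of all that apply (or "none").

(A) S4 is determined by the class of reflexive and transitive frames.
(B) D is determined by the class of serial frames.
(C) B (= KTB) is determined by the class of reflexive and symmetric frames.
(D) KB is determined by exactly this class.

D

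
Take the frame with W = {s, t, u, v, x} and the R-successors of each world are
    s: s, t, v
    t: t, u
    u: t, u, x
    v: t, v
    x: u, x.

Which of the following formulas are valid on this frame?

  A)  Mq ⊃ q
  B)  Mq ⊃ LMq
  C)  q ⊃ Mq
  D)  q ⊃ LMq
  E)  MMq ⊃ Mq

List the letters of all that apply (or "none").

C

R is reflexive: each world relates to itself.
R is not symmetric: s R t but not t R s.
R is not transitive: s R t and t R u but not s R u.
R is not euclidean: s R t and s R s but not t R s.
R is not a subset of the identity: s R t with s ≠ t.
(A) Mq ⊃ q (the converse of T) corresponds to R being a subset of the identity. Here R ⊄ identity, so not valid.
(B) Mq ⊃ LMq (axiom 5) characterises the euclidean frames. R is not euclidean — not valid.
(C) q ⊃ Mq is the dual of axiom T; it is valid on a frame exactly when R is reflexive. R is reflexive, so valid.
(D) q ⊃ LMq is axiom B, which corresponds to symmetry. R is not symmetric — not valid.
(E) the dual of axiom 4: valid iff R is transitive. R is not transitive — not valid.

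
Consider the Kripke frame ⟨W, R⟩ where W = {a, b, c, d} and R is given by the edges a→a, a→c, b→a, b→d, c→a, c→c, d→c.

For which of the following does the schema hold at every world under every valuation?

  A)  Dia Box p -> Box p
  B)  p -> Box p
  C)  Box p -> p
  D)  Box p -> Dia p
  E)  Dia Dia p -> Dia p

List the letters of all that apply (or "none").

R is not reflexive: not b R b.
R is not transitive: b R a and a R c but not b R c.
R is not euclidean: b R a and b R d but not a R d.
R is serial: every world has an R-successor.
R is not a subset of the identity: a R c with a ≠ c.
(A) Dia Box p -> Box p (the dual of axiom 5) characterises the euclidean frames. R is not euclidean — not valid.
(B) p -> Box p is valid only on frames where every R-edge is a self-loop. Here R ⊄ identity — not valid.
(C) axiom T: valid iff R is reflexive. R is not reflexive — not valid.
(D) axiom D: valid iff R is serial. R is serial — valid.
(E) the dual of axiom 4: valid iff R is transitive. R is not transitive — not valid.

D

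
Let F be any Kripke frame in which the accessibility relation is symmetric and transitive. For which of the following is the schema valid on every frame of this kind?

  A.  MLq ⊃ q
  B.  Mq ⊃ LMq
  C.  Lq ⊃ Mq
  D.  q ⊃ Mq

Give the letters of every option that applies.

A symmetric transitive relation is euclidean (uRv and uRw give vRu by symmetry, then vRw by transitivity).
(A) MLq ⊃ q is the dual of axiom B; it is valid on a frame exactly when R is symmetric. Every such R is symmetric, so valid.
(B) Mq ⊃ LMq is axiom 5; it is valid on a frame exactly when R is euclidean. Every such R is euclidean, so valid.
(C) Lq ⊃ Mq (axiom D) characterises the serial frames. Such an R need not be serial — not valid.
(D) q ⊃ Mq is the dual of axiom T; it is valid on a frame exactly when R is reflexive. Such an R need not be reflexive, so not valid.

A, B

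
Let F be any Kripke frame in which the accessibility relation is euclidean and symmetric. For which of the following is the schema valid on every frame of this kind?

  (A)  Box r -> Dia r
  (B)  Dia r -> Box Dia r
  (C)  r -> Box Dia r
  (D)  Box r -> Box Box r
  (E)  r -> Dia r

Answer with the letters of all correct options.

B, C, D

A symmetric euclidean relation is transitive (uRv and vRw give vRu by symmetry, then uRw by the euclidean condition, applied at v).
(A) Box r -> Dia r is axiom D; it is valid on a frame exactly when R is serial. Such an R need not be serial, so not valid.
(B) Dia r -> Box Dia r is axiom 5, which corresponds to the euclidean property. Every such R is euclidean — valid.
(C) r -> Box Dia r is axiom B, which corresponds to symmetry. Every such R is symmetric — valid.
(D) Box r -> Box Box r (axiom 4) characterises the transitive frames. Every such R is transitive — valid.
(E) r -> Dia r is the dual of axiom T, which corresponds to reflexivity. Such an R need not be reflexive — not valid.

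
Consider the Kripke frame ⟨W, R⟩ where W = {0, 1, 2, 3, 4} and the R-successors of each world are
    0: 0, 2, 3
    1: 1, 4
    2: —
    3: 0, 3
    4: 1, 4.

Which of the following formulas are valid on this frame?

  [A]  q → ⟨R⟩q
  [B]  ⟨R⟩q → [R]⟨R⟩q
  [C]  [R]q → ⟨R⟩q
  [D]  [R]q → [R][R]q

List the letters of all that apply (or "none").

R is not reflexive: not 2 R 2.
R is not transitive: 3 R 0 and 0 R 2 but not 3 R 2.
R is not euclidean: 0 R 2 and 0 R 0 but not 2 R 0.
R is not serial: 2 has no R-successor.
(A) the dual of axiom T: valid iff R is reflexive. R is not reflexive — not valid.
(B) axiom 5: valid iff R is euclidean. R is not euclidean — not valid.
(C) [R]q → ⟨R⟩q (axiom D) characterises the serial frames. R is not serial — not valid.
(D) axiom 4: valid iff R is transitive. R is not transitive — not valid.

none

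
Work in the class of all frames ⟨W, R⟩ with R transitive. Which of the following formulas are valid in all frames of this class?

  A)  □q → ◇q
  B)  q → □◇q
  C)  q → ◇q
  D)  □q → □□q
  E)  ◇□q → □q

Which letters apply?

D

(A) □q → ◇q is axiom D, which corresponds to seriality. Such an R need not be serial — not valid.
(B) axiom B: valid iff R is symmetric. Such an R need not be symmetric — not valid.
(C) q → ◇q is the dual of axiom T; it is valid on a frame exactly when R is reflexive. Such an R need not be reflexive, so not valid.
(D) axiom 4: valid iff R is transitive. Every such R is transitive — valid.
(E) ◇□q → □q is the dual of axiom 5; it is valid on a frame exactly when R is euclidean. Such an R need not be euclidean, so not valid.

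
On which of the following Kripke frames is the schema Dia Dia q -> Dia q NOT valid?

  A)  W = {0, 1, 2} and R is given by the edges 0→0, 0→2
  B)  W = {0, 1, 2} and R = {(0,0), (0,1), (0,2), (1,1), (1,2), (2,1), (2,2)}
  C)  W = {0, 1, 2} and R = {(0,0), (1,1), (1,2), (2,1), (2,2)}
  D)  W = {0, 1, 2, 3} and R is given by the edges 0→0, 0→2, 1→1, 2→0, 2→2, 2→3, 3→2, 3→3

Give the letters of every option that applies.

D

The schema Dia Dia q -> Dia q is the dual of axiom 4; it is valid on a frame iff R is transitive.
(A) R is transitive (R is closed under composition), so the schema is valid here.
(B) R is transitive (R is closed under composition), so the schema is valid here.
(C) R is transitive (R is closed under composition), so the schema is valid here.
(D) R is not transitive (0 R 2 and 2 R 3 but not 0 R 3), so the schema fails here.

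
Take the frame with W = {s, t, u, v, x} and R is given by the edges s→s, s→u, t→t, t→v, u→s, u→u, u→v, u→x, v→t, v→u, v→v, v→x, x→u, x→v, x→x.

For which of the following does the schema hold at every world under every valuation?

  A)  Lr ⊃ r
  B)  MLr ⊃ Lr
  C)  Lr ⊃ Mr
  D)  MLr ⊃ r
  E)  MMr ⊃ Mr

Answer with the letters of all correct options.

R is reflexive: each world relates to itself.
R is symmetric: every R-edge is matched by its reverse.
R is not transitive: s R u and u R v but not s R v.
R is not euclidean: u R s and u R v but not s R v.
R is serial: every world has an R-successor.
(A) axiom T: valid iff R is reflexive. R is reflexive — valid.
(B) MLr ⊃ Lr is the dual of axiom 5; it is valid on a frame exactly when R is euclidean. R is not euclidean, so not valid.
(C) axiom D: valid iff R is serial. R is serial — valid.
(D) MLr ⊃ r is the dual of axiom B, which corresponds to symmetry. R is symmetric — valid.
(E) MMr ⊃ Mr (the dual of axiom 4) characterises the transitive frames. R is not transitive — not valid.

A, C, D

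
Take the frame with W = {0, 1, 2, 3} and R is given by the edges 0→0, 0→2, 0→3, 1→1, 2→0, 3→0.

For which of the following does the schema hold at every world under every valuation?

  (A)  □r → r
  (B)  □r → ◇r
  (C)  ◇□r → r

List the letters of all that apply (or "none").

R is not reflexive: not 2 R 2.
R is symmetric: every R-edge is matched by its reverse.
R is serial: every world has an R-successor.
(A) □r → r is axiom T; it is valid on a frame exactly when R is reflexive. R is not reflexive, so not valid.
(B) □r → ◇r is axiom D; it is valid on a frame exactly when R is serial. R is serial, so valid.
(C) ◇□r → r (the dual of axiom B) characterises the symmetric frames. R is symmetric — valid.

B, C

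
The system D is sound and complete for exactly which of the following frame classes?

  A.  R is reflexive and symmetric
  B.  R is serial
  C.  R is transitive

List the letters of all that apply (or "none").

(A) this class determines B (= KTB), not D.
(B) D is sound and complete for exactly this class.
(C) this class determines K4, not D.

B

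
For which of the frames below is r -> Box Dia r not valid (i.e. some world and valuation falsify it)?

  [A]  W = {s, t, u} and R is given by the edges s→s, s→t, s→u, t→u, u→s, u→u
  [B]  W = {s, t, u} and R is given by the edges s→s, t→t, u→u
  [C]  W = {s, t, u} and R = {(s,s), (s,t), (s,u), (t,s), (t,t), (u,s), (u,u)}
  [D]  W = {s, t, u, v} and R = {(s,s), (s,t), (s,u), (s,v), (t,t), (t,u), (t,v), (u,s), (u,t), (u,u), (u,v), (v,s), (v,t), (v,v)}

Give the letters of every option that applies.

The schema r -> Box Dia r is axiom B; it is valid on a frame iff R is symmetric.
(A) R is not symmetric (s R t but not t R s), so the schema fails here.
(B) R is symmetric (every R-edge is matched by its reverse), so the schema is valid here.
(C) R is symmetric (every R-edge is matched by its reverse), so the schema is valid here.
(D) R is not symmetric (s R t but not t R s), so the schema fails here.

A, D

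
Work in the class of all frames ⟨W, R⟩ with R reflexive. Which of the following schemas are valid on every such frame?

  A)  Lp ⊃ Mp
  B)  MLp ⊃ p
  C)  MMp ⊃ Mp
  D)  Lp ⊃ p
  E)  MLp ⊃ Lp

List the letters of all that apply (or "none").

A, D

A reflexive relation is serial.
(A) Lp ⊃ Mp is axiom D, which corresponds to seriality. Every such R is serial — valid.
(B) MLp ⊃ p is the dual of axiom B, which corresponds to symmetry. Such an R need not be symmetric — not valid.
(C) MMp ⊃ Mp (the dual of axiom 4) characterises the transitive frames. Such an R need not be transitive — not valid.
(D) Lp ⊃ p is axiom T; it is valid on a frame exactly when R is reflexive. Every such R is reflexive, so valid.
(E) MLp ⊃ Lp is the dual of axiom 5; it is valid on a frame exactly when R is euclidean. Such an R need not be euclidean, so not valid.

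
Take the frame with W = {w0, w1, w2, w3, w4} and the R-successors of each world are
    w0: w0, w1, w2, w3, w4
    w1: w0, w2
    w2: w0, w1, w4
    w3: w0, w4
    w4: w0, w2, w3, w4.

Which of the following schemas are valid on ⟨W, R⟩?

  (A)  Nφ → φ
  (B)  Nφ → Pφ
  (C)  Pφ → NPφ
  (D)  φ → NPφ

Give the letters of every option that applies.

R is not reflexive: not w1 R w1.
R is symmetric: every R-edge is matched by its reverse.
R is not euclidean: w0 R w1 and w0 R w3 but not w1 R w3.
R is serial: every world has an R-successor.
(A) Nφ → φ (axiom T) characterises the reflexive frames. R is not reflexive — not valid.
(B) Nφ → Pφ is axiom D; it is valid on a frame exactly when R is serial. R is serial, so valid.
(C) Pφ → NPφ (axiom 5) characterises the euclidean frames. R is not euclidean — not valid.
(D) axiom B: valid iff R is symmetric. R is symmetric — valid.

B, D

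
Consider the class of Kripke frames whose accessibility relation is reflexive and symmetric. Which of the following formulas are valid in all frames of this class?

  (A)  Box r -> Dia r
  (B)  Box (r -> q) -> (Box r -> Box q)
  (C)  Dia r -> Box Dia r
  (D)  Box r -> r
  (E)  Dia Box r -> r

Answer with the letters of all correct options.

A, B, D, E

Reflexive relations are serial.
(A) Box r -> Dia r (axiom D) characterises the serial frames. Every such R is serial — valid.
(B) Box (r -> q) -> (Box r -> Box q) is axiom K, valid on every Kripke frame — valid.
(C) axiom 5: valid iff R is euclidean. Such an R need not be euclidean — not valid.
(D) Box r -> r is axiom T, which corresponds to reflexivity. Every such R is reflexive — valid.
(E) Dia Box r -> r (the dual of axiom B) characterises the symmetric frames. Every such R is symmetric — valid.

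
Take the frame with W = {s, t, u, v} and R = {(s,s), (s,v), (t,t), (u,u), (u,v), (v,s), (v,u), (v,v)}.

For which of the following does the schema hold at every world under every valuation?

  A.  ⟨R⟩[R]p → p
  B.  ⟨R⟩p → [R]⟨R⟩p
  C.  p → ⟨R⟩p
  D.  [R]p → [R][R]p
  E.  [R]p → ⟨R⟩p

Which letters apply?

A, C, E

R is reflexive: each world relates to itself.
R is symmetric: every R-edge is matched by its reverse.
R is not transitive: s R v and v R u but not s R u.
R is not euclidean: v R s and v R u but not s R u.
R is serial: every world has an R-successor.
(A) ⟨R⟩[R]p → p (the dual of axiom B) characterises the symmetric frames. R is symmetric — valid.
(B) ⟨R⟩p → [R]⟨R⟩p (axiom 5) characterises the euclidean frames. R is not euclidean — not valid.
(C) p → ⟨R⟩p (the dual of axiom T) characterises the reflexive frames. R is reflexive — valid.
(D) [R]p → [R][R]p is axiom 4; it is valid on a frame exactly when R is transitive. R is not transitive, so not valid.
(E) [R]p → ⟨R⟩p (axiom D) characterises the serial frames. R is serial — valid.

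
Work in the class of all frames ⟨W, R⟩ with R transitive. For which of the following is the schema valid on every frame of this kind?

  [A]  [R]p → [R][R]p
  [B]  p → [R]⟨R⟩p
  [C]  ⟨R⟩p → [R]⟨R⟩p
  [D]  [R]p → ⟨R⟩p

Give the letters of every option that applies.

(A) [R]p → [R][R]p (axiom 4) characterises the transitive frames. Every such R is transitive — valid.
(B) p → [R]⟨R⟩p is axiom B; it is valid on a frame exactly when R is symmetric. Such an R need not be symmetric, so not valid.
(C) axiom 5: valid iff R is euclidean. Such an R need not be euclidean — not valid.
(D) axiom D: valid iff R is serial. Such an R need not be serial — not valid.

A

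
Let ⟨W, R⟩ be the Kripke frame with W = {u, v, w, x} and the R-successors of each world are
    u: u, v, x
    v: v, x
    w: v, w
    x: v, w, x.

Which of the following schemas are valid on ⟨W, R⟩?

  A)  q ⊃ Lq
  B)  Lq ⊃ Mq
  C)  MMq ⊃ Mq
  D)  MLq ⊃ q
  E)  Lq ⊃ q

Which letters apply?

R is reflexive: each world relates to itself.
R is not symmetric: u R v but not v R u.
R is not transitive: u R x and x R w but not u R w.
R is serial: every world has an R-successor.
R is not a subset of the identity: u R v with u ≠ v.
(A) q ⊃ Lq (equivalent to ◇p→p) corresponds to R being a subset of the identity. Here R ⊄ identity, so not valid.
(B) axiom D: valid iff R is serial. R is serial — valid.
(C) MMq ⊃ Mq is the dual of axiom 4, which corresponds to transitivity. R is not transitive — not valid.
(D) MLq ⊃ q is the dual of axiom B; it is valid on a frame exactly when R is symmetric. R is not symmetric, so not valid.
(E) Lq ⊃ q is axiom T; it is valid on a frame exactly when R is reflexive. R is reflexive, so valid.

B, E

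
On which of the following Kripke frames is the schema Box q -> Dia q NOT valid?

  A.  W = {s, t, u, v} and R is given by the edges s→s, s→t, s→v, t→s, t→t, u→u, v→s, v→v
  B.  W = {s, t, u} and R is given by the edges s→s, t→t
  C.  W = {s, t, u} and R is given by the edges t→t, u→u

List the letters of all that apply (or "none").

B, C

The schema Box q -> Dia q is axiom D; it is valid on a frame iff R is serial.
(A) R is serial (every world has an R-successor), so the schema is valid here.
(B) R is not serial (u has no R-successor), so the schema fails here.
(C) R is not serial (s has no R-successor), so the schema fails here.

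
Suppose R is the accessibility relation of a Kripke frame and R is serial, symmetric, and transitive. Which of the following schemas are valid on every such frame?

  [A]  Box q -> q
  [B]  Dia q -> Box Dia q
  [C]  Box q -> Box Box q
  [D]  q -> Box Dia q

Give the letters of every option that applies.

A, B, C, D

A serial symmetric transitive relation is reflexive (take any v with uRv; symmetry gives vRu and transitivity gives uRu), hence an equivalence relation.
(A) Box q -> q is axiom T, which corresponds to reflexivity. Every such R is reflexive — valid.
(B) Dia q -> Box Dia q is axiom 5; it is valid on a frame exactly when R is euclidean. Every such R is euclidean, so valid.
(C) Box q -> Box Box q is axiom 4; it is valid on a frame exactly when R is transitive. Every such R is transitive, so valid.
(D) q -> Box Dia q is axiom B, which corresponds to symmetry. Every such R is symmetric — valid.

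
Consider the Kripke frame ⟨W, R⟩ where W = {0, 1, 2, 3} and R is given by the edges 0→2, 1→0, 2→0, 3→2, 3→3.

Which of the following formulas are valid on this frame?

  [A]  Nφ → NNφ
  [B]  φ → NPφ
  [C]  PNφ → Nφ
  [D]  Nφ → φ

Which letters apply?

R is not reflexive: not 0 R 0.
R is not symmetric: 1 R 0 but not 0 R 1.
R is not transitive: 0 R 2 and 2 R 0 but not 0 R 0.
R is not euclidean: 3 R 2 and 3 R 3 but not 2 R 3.
(A) Nφ → NNφ (axiom 4) characterises the transitive frames. R is not transitive — not valid.
(B) axiom B: valid iff R is symmetric. R is not symmetric — not valid.
(C) PNφ → Nφ is the dual of axiom 5, which corresponds to the euclidean property. R is not euclidean — not valid.
(D) Nφ → φ is axiom T, which corresponds to reflexivity. R is not reflexive — not valid.

none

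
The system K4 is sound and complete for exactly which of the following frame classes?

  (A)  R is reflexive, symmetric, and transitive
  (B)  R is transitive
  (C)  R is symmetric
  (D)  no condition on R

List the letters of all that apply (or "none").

B

(A) this class determines S5, not K4.
(B) K4 is sound and complete for exactly this class.
(C) this class determines KB, not K4.
(D) this class determines K, not K4.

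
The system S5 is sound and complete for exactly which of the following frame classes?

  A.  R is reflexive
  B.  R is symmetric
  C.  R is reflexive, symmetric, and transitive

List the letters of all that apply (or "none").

(A) this class determines T (= KT), not S5.
(B) this class determines KB, not S5.
(C) S5 is sound and complete for exactly this class.

C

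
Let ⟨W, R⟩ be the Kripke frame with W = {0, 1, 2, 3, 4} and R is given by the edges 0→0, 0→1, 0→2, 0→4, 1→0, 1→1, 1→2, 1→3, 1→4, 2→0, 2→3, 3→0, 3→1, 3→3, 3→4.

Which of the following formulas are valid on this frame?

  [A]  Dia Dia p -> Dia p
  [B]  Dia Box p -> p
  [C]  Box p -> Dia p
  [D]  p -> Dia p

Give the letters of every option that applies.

none

R is not reflexive: not 2 R 2.
R is not symmetric: 0 R 4 but not 4 R 0.
R is not transitive: 0 R 1 and 1 R 3 but not 0 R 3.
R is not serial: 4 has no R-successor.
(A) the dual of axiom 4: valid iff R is transitive. R is not transitive — not valid.
(B) Dia Box p -> p (the dual of axiom B) characterises the symmetric frames. R is not symmetric — not valid.
(C) Box p -> Dia p is axiom D; it is valid on a frame exactly when R is serial. R is not serial, so not valid.
(D) p -> Dia p (the dual of axiom T) characterises the reflexive frames. R is not reflexive — not valid.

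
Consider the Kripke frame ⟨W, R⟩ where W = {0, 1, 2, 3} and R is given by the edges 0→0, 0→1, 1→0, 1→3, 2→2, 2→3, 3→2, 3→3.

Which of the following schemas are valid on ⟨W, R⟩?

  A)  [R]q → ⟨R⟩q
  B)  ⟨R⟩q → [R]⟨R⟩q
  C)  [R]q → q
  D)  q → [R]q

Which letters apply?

R is not reflexive: not 1 R 1.
R is not euclidean: 1 R 0 and 1 R 3 but not 0 R 3.
R is serial: every world has an R-successor.
R is not a subset of the identity: 0 R 1 with 0 ≠ 1.
(A) [R]q → ⟨R⟩q is axiom D, which corresponds to seriality. R is serial — valid.
(B) axiom 5: valid iff R is euclidean. R is not euclidean — not valid.
(C) [R]q → q (axiom T) characterises the reflexive frames. R is not reflexive — not valid.
(D) q → [R]q is equivalent to ◇p→p; it holds exactly when R ⊆ identity. Here R ⊄ identity — not valid.

A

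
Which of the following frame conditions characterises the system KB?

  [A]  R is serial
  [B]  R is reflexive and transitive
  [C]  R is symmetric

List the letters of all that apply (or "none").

C

(A) this class determines D, not KB.
(B) this class determines S4, not KB.
(C) KB is sound and complete for exactly this class.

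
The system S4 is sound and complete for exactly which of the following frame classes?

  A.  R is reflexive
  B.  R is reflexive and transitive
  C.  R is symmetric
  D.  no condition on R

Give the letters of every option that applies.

B

(A) this class determines T (= KT), not S4.
(B) S4 is sound and complete for exactly this class.
(C) this class determines KB, not S4.
(D) this class determines K, not S4.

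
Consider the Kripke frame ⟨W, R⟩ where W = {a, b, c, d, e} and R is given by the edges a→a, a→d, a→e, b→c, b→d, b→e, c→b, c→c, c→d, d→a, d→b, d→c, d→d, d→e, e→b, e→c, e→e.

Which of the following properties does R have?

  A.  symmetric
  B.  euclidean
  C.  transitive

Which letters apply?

(A) not symmetric: a R e but not e R a.
(B) not euclidean: a R e and a R a but not e R a.
(C) not transitive: a R d and d R b but not a R b.

none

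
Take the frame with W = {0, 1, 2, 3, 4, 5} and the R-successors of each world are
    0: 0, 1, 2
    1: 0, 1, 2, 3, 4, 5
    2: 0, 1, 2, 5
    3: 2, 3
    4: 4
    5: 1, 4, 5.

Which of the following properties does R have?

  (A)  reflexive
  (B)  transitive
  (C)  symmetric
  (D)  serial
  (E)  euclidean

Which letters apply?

(A) reflexive: each world relates to itself.
(B) not transitive: 0 R 1 and 1 R 3 but not 0 R 3.
(C) not symmetric: 1 R 3 but not 3 R 1.
(D) serial: every world has an R-successor.
(E) not euclidean: 1 R 0 and 1 R 3 but not 0 R 3.

A, D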